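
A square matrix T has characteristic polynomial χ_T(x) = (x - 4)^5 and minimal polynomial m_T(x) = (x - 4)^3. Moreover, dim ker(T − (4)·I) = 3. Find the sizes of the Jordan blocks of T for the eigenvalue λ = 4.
Block sizes for λ = 4: [3, 1, 1]

Step 1 — from the characteristic polynomial, algebraic multiplicity of λ = 4 is 5. From dim ker(T − (4)·I) = 3, there are exactly 3 Jordan blocks for λ = 4.
Step 2 — from the minimal polynomial, the factor (x − 4)^3 tells us the largest block for λ = 4 has size 3.
Step 3 — with total size 5, 3 blocks, and largest block 3, the block sizes (in nonincreasing order) are [3, 1, 1].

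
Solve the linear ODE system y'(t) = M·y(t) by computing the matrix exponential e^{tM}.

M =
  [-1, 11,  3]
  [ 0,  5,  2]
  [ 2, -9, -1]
e^{tM} =
  [5*t^2*exp(t) - 2*t*exp(t) + exp(t), -5*t^2*exp(t)/2 + 11*t*exp(t), 5*t^2*exp(t) + 3*t*exp(t)]
  [2*t^2*exp(t), -t^2*exp(t) + 4*t*exp(t) + exp(t), 2*t^2*exp(t) + 2*t*exp(t)]
  [-4*t^2*exp(t) + 2*t*exp(t), 2*t^2*exp(t) - 9*t*exp(t), -4*t^2*exp(t) - 2*t*exp(t) + exp(t)]

Strategy: write M = P · J · P⁻¹ where J is a Jordan canonical form, so e^{tM} = P · e^{tJ} · P⁻¹, and e^{tJ} can be computed block-by-block.

M has Jordan form
J =
  [1, 1, 0]
  [0, 1, 1]
  [0, 0, 1]
(up to reordering of blocks).

Per-block formulas:
  For a 3×3 Jordan block J_3(1): exp(t · J_3(1)) = e^(1t)·(I + t·N + (t^2/2)·N^2), where N is the 3×3 nilpotent shift.

After assembling e^{tJ} and conjugating by P, we get:

e^{tM} =
  [5*t^2*exp(t) - 2*t*exp(t) + exp(t), -5*t^2*exp(t)/2 + 11*t*exp(t), 5*t^2*exp(t) + 3*t*exp(t)]
  [2*t^2*exp(t), -t^2*exp(t) + 4*t*exp(t) + exp(t), 2*t^2*exp(t) + 2*t*exp(t)]
  [-4*t^2*exp(t) + 2*t*exp(t), 2*t^2*exp(t) - 9*t*exp(t), -4*t^2*exp(t) - 2*t*exp(t) + exp(t)]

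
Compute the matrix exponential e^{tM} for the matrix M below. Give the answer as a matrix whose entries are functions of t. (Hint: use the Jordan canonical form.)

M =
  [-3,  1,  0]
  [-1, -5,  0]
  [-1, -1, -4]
e^{tM} =
  [t*exp(-4*t) + exp(-4*t), t*exp(-4*t), 0]
  [-t*exp(-4*t), -t*exp(-4*t) + exp(-4*t), 0]
  [-t*exp(-4*t), -t*exp(-4*t), exp(-4*t)]

Strategy: write M = P · J · P⁻¹ where J is a Jordan canonical form, so e^{tM} = P · e^{tJ} · P⁻¹, and e^{tJ} can be computed block-by-block.

M has Jordan form
J =
  [-4,  1,  0]
  [ 0, -4,  0]
  [ 0,  0, -4]
(up to reordering of blocks).

Per-block formulas:
  For a 2×2 Jordan block J_2(-4): exp(t · J_2(-4)) = e^(-4t)·(I + t·N), where N is the 2×2 nilpotent shift.
  For a 1×1 block at λ = -4: exp(t · [-4]) = [e^(-4t)].

After assembling e^{tJ} and conjugating by P, we get:

e^{tM} =
  [t*exp(-4*t) + exp(-4*t), t*exp(-4*t), 0]
  [-t*exp(-4*t), -t*exp(-4*t) + exp(-4*t), 0]
  [-t*exp(-4*t), -t*exp(-4*t), exp(-4*t)]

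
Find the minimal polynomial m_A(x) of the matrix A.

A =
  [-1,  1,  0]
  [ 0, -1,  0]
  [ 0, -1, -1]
x^2 + 2*x + 1

The characteristic polynomial is χ_A(x) = (x + 1)^3, so the eigenvalues are known. The minimal polynomial is
  m_A(x) = Π_λ (x − λ)^{k_λ}
where k_λ is the size of the *largest* Jordan block for λ (equivalently, the smallest k with (A − λI)^k v = 0 for every generalised eigenvector v of λ).

  λ = -1: largest Jordan block has size 2, contributing (x + 1)^2

So m_A(x) = (x + 1)^2 = x^2 + 2*x + 1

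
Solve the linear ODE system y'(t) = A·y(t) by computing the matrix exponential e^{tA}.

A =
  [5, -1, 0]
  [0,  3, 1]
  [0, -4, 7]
e^{tA} =
  [exp(5*t), t^2*exp(5*t) - t*exp(5*t), -t^2*exp(5*t)/2]
  [0, -2*t*exp(5*t) + exp(5*t), t*exp(5*t)]
  [0, -4*t*exp(5*t), 2*t*exp(5*t) + exp(5*t)]

Strategy: write A = P · J · P⁻¹ where J is a Jordan canonical form, so e^{tA} = P · e^{tJ} · P⁻¹, and e^{tJ} can be computed block-by-block.

A has Jordan form
J =
  [5, 1, 0]
  [0, 5, 1]
  [0, 0, 5]
(up to reordering of blocks).

Per-block formulas:
  For a 3×3 Jordan block J_3(5): exp(t · J_3(5)) = e^(5t)·(I + t·N + (t^2/2)·N^2), where N is the 3×3 nilpotent shift.

After assembling e^{tJ} and conjugating by P, we get:

e^{tA} =
  [exp(5*t), t^2*exp(5*t) - t*exp(5*t), -t^2*exp(5*t)/2]
  [0, -2*t*exp(5*t) + exp(5*t), t*exp(5*t)]
  [0, -4*t*exp(5*t), 2*t*exp(5*t) + exp(5*t)]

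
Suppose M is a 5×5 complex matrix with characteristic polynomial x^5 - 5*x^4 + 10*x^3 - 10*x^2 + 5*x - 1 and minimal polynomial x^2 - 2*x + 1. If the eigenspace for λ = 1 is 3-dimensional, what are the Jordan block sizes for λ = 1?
Block sizes for λ = 1: [2, 2, 1]

Step 1 — from the characteristic polynomial, algebraic multiplicity of λ = 1 is 5. From dim ker(M − (1)·I) = 3, there are exactly 3 Jordan blocks for λ = 1.
Step 2 — from the minimal polynomial, the factor (x − 1)^2 tells us the largest block for λ = 1 has size 2.
Step 3 — with total size 5, 3 blocks, and largest block 2, the block sizes (in nonincreasing order) are [2, 2, 1].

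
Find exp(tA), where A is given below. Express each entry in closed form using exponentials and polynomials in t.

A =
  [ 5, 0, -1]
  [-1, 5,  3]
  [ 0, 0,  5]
e^{tA} =
  [exp(5*t), 0, -t*exp(5*t)]
  [-t*exp(5*t), exp(5*t), t^2*exp(5*t)/2 + 3*t*exp(5*t)]
  [0, 0, exp(5*t)]

Strategy: write A = P · J · P⁻¹ where J is a Jordan canonical form, so e^{tA} = P · e^{tJ} · P⁻¹, and e^{tJ} can be computed block-by-block.

A has Jordan form
J =
  [5, 1, 0]
  [0, 5, 1]
  [0, 0, 5]
(up to reordering of blocks).

Per-block formulas:
  For a 3×3 Jordan block J_3(5): exp(t · J_3(5)) = e^(5t)·(I + t·N + (t^2/2)·N^2), where N is the 3×3 nilpotent shift.

After assembling e^{tJ} and conjugating by P, we get:

e^{tA} =
  [exp(5*t), 0, -t*exp(5*t)]
  [-t*exp(5*t), exp(5*t), t^2*exp(5*t)/2 + 3*t*exp(5*t)]
  [0, 0, exp(5*t)]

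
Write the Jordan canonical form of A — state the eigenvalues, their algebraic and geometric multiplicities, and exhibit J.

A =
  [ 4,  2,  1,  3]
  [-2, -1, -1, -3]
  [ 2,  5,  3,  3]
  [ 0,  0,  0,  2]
J_3(2) ⊕ J_1(2)

The characteristic polynomial is
  det(x·I − A) = x^4 - 8*x^3 + 24*x^2 - 32*x + 16 = (x - 2)^4

Eigenvalues and multiplicities (the geometric multiplicity of λ is n − rank(A − λI), which equals the number of Jordan blocks for λ):
  λ = 2: algebraic multiplicity = 4, geometric multiplicity = 2

Determining the block sizes for each eigenvalue:
  λ = 2: with am = 4 and gm = 2, the partition is not yet determined (e.g. several partitions of 4 into 2 parts exist). Let N = A − (2)·I. Computing rank(N^1) = 2, rank(N^2) = 1, rank(N^3) = 0; the number of blocks of size ≥ j is rank(N^{j−1}) − rank(N^j), giving [2, 1, 1]. So we have 1 block(s) of size 3, 1 block(s) of size 1 → block sizes [3, 1]

Assembling the blocks gives a Jordan form
J =
  [2, 1, 0, 0]
  [0, 2, 1, 0]
  [0, 0, 2, 0]
  [0, 0, 0, 2]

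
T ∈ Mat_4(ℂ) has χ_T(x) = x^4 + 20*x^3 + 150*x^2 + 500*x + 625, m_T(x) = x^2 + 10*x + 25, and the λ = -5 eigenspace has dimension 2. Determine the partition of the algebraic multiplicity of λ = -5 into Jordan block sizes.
Block sizes for λ = -5: [2, 2]

Step 1 — from the characteristic polynomial, algebraic multiplicity of λ = -5 is 4. From dim ker(T − (-5)·I) = 2, there are exactly 2 Jordan blocks for λ = -5.
Step 2 — from the minimal polynomial, the factor (x + 5)^2 tells us the largest block for λ = -5 has size 2.
Step 3 — with total size 4, 2 blocks, and largest block 2, the block sizes (in nonincreasing order) are [2, 2].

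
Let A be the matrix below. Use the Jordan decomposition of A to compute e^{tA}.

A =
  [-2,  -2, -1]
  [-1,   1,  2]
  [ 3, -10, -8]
e^{tA} =
  [t*exp(-3*t) + exp(-3*t), -2*t*exp(-3*t), -t*exp(-3*t)]
  [t^2*exp(-3*t)/2 - t*exp(-3*t), -t^2*exp(-3*t) + 4*t*exp(-3*t) + exp(-3*t), -t^2*exp(-3*t)/2 + 2*t*exp(-3*t)]
  [-t^2*exp(-3*t) + 3*t*exp(-3*t), 2*t^2*exp(-3*t) - 10*t*exp(-3*t), t^2*exp(-3*t) - 5*t*exp(-3*t) + exp(-3*t)]

Strategy: write A = P · J · P⁻¹ where J is a Jordan canonical form, so e^{tA} = P · e^{tJ} · P⁻¹, and e^{tJ} can be computed block-by-block.

A has Jordan form
J =
  [-3,  1,  0]
  [ 0, -3,  1]
  [ 0,  0, -3]
(up to reordering of blocks).

Per-block formulas:
  For a 3×3 Jordan block J_3(-3): exp(t · J_3(-3)) = e^(-3t)·(I + t·N + (t^2/2)·N^2), where N is the 3×3 nilpotent shift.

After assembling e^{tJ} and conjugating by P, we get:

e^{tA} =
  [t*exp(-3*t) + exp(-3*t), -2*t*exp(-3*t), -t*exp(-3*t)]
  [t^2*exp(-3*t)/2 - t*exp(-3*t), -t^2*exp(-3*t) + 4*t*exp(-3*t) + exp(-3*t), -t^2*exp(-3*t)/2 + 2*t*exp(-3*t)]
  [-t^2*exp(-3*t) + 3*t*exp(-3*t), 2*t^2*exp(-3*t) - 10*t*exp(-3*t), t^2*exp(-3*t) - 5*t*exp(-3*t) + exp(-3*t)]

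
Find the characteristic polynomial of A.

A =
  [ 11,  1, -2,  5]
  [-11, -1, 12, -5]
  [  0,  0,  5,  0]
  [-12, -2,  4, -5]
x^4 - 10*x^3 + 25*x^2

Expanding det(x·I − A) (e.g. by cofactor expansion or by noting that A is similar to its Jordan form J, which has the same characteristic polynomial as A) gives
  χ_A(x) = x^4 - 10*x^3 + 25*x^2
which factors as x^2*(x - 5)^2. The eigenvalues (with algebraic multiplicities) are λ = 0 with multiplicity 2, λ = 5 with multiplicity 2.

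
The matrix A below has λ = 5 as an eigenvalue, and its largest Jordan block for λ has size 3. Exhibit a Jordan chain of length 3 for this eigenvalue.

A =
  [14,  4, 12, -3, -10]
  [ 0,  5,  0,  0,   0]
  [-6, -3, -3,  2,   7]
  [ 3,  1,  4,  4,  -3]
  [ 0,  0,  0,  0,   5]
A Jordan chain for λ = 5 of length 3:
v_1 = (-3, 0, 2, -1, 0)ᵀ
v_2 = (4, 0, -3, 1, 0)ᵀ
v_3 = (0, 1, 0, 0, 0)ᵀ

Let N = A − (5)·I. We want v_3 with N^3 v_3 = 0 but N^2 v_3 ≠ 0; then v_{j-1} := N · v_j for j = 3, …, 2.

Pick v_3 = (0, 1, 0, 0, 0)ᵀ.
Then v_2 = N · v_3 = (4, 0, -3, 1, 0)ᵀ.
Then v_1 = N · v_2 = (-3, 0, 2, -1, 0)ᵀ.

Sanity check: (A − (5)·I) v_1 = (0, 0, 0, 0, 0)ᵀ = 0. ✓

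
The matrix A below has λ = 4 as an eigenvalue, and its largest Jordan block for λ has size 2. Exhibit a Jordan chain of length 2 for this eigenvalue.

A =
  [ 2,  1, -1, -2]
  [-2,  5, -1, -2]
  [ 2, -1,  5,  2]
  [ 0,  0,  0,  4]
A Jordan chain for λ = 4 of length 2:
v_1 = (-2, -2, 2, 0)ᵀ
v_2 = (1, 0, 0, 0)ᵀ

Let N = A − (4)·I. We want v_2 with N^2 v_2 = 0 but N^1 v_2 ≠ 0; then v_{j-1} := N · v_j for j = 2, …, 2.

Pick v_2 = (1, 0, 0, 0)ᵀ.
Then v_1 = N · v_2 = (-2, -2, 2, 0)ᵀ.

Sanity check: (A − (4)·I) v_1 = (0, 0, 0, 0)ᵀ = 0. ✓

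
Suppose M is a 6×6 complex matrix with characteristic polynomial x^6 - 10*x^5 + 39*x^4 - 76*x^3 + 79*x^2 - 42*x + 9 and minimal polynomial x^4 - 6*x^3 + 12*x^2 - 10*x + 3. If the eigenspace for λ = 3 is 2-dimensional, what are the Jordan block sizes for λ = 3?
Block sizes for λ = 3: [1, 1]

Step 1 — from the characteristic polynomial, algebraic multiplicity of λ = 3 is 2. From dim ker(M − (3)·I) = 2, there are exactly 2 Jordan blocks for λ = 3.
Step 2 — from the minimal polynomial, the factor (x − 3) tells us the largest block for λ = 3 has size 1.
Step 3 — with total size 2, 2 blocks, and largest block 1, the block sizes (in nonincreasing order) are [1, 1].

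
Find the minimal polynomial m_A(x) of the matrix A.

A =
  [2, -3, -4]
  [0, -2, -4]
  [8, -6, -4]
x^3 + 4*x^2 + 4*x

The characteristic polynomial is χ_A(x) = x*(x + 2)^2, so the eigenvalues are known. The minimal polynomial is
  m_A(x) = Π_λ (x − λ)^{k_λ}
where k_λ is the size of the *largest* Jordan block for λ (equivalently, the smallest k with (A − λI)^k v = 0 for every generalised eigenvector v of λ).

  λ = -2: largest Jordan block has size 2, contributing (x + 2)^2
  λ = 0: largest Jordan block has size 1, contributing (x − 0)

So m_A(x) = x*(x + 2)^2 = x^3 + 4*x^2 + 4*x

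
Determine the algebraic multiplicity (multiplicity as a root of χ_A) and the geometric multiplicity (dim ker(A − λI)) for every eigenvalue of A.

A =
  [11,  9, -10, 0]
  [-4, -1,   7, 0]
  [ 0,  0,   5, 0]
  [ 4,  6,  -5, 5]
λ = 5: alg = 4, geom = 2

Step 1 — factor the characteristic polynomial to read off the algebraic multiplicities:
  χ_A(x) = (x - 5)^4

Step 2 — compute geometric multiplicities via the rank-nullity identity g(λ) = n − rank(A − λI):
  rank(A − (5)·I) = 2, so dim ker(A − (5)·I) = n − 2 = 2

Summary:
  λ = 5: algebraic multiplicity = 4, geometric multiplicity = 2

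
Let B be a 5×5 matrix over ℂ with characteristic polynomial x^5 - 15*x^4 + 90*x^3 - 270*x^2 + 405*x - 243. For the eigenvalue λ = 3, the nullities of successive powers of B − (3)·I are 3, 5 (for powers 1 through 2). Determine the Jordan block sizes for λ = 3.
Block sizes for λ = 3: [2, 2, 1]

From the dimensions of kernels of powers, the number of Jordan blocks of size at least j is d_j − d_{j−1} where d_j = dim ker(N^j) (with d_0 = 0). Computing the differences gives [3, 2].
The number of blocks of size exactly k is (#blocks of size ≥ k) − (#blocks of size ≥ k + 1), so the partition is: 1 block(s) of size 1, 2 block(s) of size 2.
In nonincreasing order the block sizes are [2, 2, 1].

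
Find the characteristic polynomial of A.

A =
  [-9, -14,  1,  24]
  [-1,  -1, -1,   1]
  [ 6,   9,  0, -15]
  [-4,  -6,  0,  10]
x^4

Expanding det(x·I − A) (e.g. by cofactor expansion or by noting that A is similar to its Jordan form J, which has the same characteristic polynomial as A) gives
  χ_A(x) = x^4
which factors as x^4. The eigenvalues (with algebraic multiplicities) are λ = 0 with multiplicity 4.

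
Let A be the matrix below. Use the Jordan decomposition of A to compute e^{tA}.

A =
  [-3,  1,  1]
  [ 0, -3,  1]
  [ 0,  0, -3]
e^{tA} =
  [exp(-3*t), t*exp(-3*t), t^2*exp(-3*t)/2 + t*exp(-3*t)]
  [0, exp(-3*t), t*exp(-3*t)]
  [0, 0, exp(-3*t)]

Strategy: write A = P · J · P⁻¹ where J is a Jordan canonical form, so e^{tA} = P · e^{tJ} · P⁻¹, and e^{tJ} can be computed block-by-block.

A has Jordan form
J =
  [-3,  1,  0]
  [ 0, -3,  1]
  [ 0,  0, -3]
(up to reordering of blocks).

Per-block formulas:
  For a 3×3 Jordan block J_3(-3): exp(t · J_3(-3)) = e^(-3t)·(I + t·N + (t^2/2)·N^2), where N is the 3×3 nilpotent shift.

After assembling e^{tJ} and conjugating by P, we get:

e^{tA} =
  [exp(-3*t), t*exp(-3*t), t^2*exp(-3*t)/2 + t*exp(-3*t)]
  [0, exp(-3*t), t*exp(-3*t)]
  [0, 0, exp(-3*t)]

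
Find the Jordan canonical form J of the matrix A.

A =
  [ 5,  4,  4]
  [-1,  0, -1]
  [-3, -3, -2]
J_2(1) ⊕ J_1(1)

The characteristic polynomial is
  det(x·I − A) = x^3 - 3*x^2 + 3*x - 1 = (x - 1)^3

Eigenvalues and multiplicities (the geometric multiplicity of λ is n − rank(A − λI), which equals the number of Jordan blocks for λ):
  λ = 1: algebraic multiplicity = 3, geometric multiplicity = 2

Determining the block sizes for each eigenvalue:
  λ = 1: 2 blocks summing to 3 forces exactly one block of size 2 and the rest size 1 → block sizes [2, 1]

Assembling the blocks gives a Jordan form
J =
  [1, 1, 0]
  [0, 1, 0]
  [0, 0, 1]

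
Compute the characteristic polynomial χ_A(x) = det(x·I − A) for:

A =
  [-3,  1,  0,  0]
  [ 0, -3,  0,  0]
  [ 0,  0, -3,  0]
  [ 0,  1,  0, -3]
x^4 + 12*x^3 + 54*x^2 + 108*x + 81

Expanding det(x·I − A) (e.g. by cofactor expansion or by noting that A is similar to its Jordan form J, which has the same characteristic polynomial as A) gives
  χ_A(x) = x^4 + 12*x^3 + 54*x^2 + 108*x + 81
which factors as (x + 3)^4. The eigenvalues (with algebraic multiplicities) are λ = -3 with multiplicity 4.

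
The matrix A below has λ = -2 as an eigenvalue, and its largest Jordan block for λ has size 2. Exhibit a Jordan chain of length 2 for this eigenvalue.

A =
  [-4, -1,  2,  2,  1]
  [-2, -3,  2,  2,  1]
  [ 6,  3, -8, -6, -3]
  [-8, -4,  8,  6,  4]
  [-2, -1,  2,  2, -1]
A Jordan chain for λ = -2 of length 2:
v_1 = (-2, -2, 6, -8, -2)ᵀ
v_2 = (1, 0, 0, 0, 0)ᵀ

Let N = A − (-2)·I. We want v_2 with N^2 v_2 = 0 but N^1 v_2 ≠ 0; then v_{j-1} := N · v_j for j = 2, …, 2.

Pick v_2 = (1, 0, 0, 0, 0)ᵀ.
Then v_1 = N · v_2 = (-2, -2, 6, -8, -2)ᵀ.

Sanity check: (A − (-2)·I) v_1 = (0, 0, 0, 0, 0)ᵀ = 0. ✓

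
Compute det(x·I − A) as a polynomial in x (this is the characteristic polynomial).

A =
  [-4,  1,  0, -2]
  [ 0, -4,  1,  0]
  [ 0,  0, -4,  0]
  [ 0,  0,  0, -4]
x^4 + 16*x^3 + 96*x^2 + 256*x + 256

Expanding det(x·I − A) (e.g. by cofactor expansion or by noting that A is similar to its Jordan form J, which has the same characteristic polynomial as A) gives
  χ_A(x) = x^4 + 16*x^3 + 96*x^2 + 256*x + 256
which factors as (x + 4)^4. The eigenvalues (with algebraic multiplicities) are λ = -4 with multiplicity 4.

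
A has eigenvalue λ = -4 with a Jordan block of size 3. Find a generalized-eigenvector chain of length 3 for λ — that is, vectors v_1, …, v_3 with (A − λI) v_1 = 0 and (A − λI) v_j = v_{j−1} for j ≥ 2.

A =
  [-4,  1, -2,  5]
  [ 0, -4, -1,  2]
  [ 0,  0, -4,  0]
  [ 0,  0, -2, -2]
A Jordan chain for λ = -4 of length 3:
v_1 = (1, 0, 0, 0)ᵀ
v_2 = (3, 1, 0, 0)ᵀ
v_3 = (0, 0, 1, 1)ᵀ

Let N = A − (-4)·I. We want v_3 with N^3 v_3 = 0 but N^2 v_3 ≠ 0; then v_{j-1} := N · v_j for j = 3, …, 2.

Pick v_3 = (0, 0, 1, 1)ᵀ.
Then v_2 = N · v_3 = (3, 1, 0, 0)ᵀ.
Then v_1 = N · v_2 = (1, 0, 0, 0)ᵀ.

Sanity check: (A − (-4)·I) v_1 = (0, 0, 0, 0)ᵀ = 0. ✓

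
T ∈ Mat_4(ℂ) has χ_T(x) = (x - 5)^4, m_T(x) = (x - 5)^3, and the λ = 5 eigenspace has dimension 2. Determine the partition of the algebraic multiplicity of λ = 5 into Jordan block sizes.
Block sizes for λ = 5: [3, 1]

Step 1 — from the characteristic polynomial, algebraic multiplicity of λ = 5 is 4. From dim ker(T − (5)·I) = 2, there are exactly 2 Jordan blocks for λ = 5.
Step 2 — from the minimal polynomial, the factor (x − 5)^3 tells us the largest block for λ = 5 has size 3.
Step 3 — with total size 4, 2 blocks, and largest block 3, the block sizes (in nonincreasing order) are [3, 1].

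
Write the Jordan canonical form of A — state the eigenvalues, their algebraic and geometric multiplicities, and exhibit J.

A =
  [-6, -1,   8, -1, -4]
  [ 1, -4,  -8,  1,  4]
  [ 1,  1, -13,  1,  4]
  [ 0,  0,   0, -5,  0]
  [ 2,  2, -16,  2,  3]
J_2(-5) ⊕ J_1(-5) ⊕ J_1(-5) ⊕ J_1(-5)

The characteristic polynomial is
  det(x·I − A) = x^5 + 25*x^4 + 250*x^3 + 1250*x^2 + 3125*x + 3125 = (x + 5)^5

Eigenvalues and multiplicities (the geometric multiplicity of λ is n − rank(A − λI), which equals the number of Jordan blocks for λ):
  λ = -5: algebraic multiplicity = 5, geometric multiplicity = 4

Determining the block sizes for each eigenvalue:
  λ = -5: 4 blocks summing to 5 forces exactly one block of size 2 and the rest size 1 → block sizes [2, 1, 1, 1]

Assembling the blocks gives a Jordan form
J =
  [-5,  1,  0,  0,  0]
  [ 0, -5,  0,  0,  0]
  [ 0,  0, -5,  0,  0]
  [ 0,  0,  0, -5,  0]
  [ 0,  0,  0,  0, -5]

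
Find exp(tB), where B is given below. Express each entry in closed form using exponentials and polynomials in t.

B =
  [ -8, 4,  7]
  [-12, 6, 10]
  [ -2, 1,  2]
e^{tB} =
  [t^2 - 8*t + 1, -t^2/2 + 4*t, -t^2 + 7*t]
  [2*t^2 - 12*t, -t^2 + 6*t + 1, -2*t^2 + 10*t]
  [-2*t, t, 2*t + 1]

Strategy: write B = P · J · P⁻¹ where J is a Jordan canonical form, so e^{tB} = P · e^{tJ} · P⁻¹, and e^{tJ} can be computed block-by-block.

B has Jordan form
J =
  [0, 1, 0]
  [0, 0, 1]
  [0, 0, 0]
(up to reordering of blocks).

Per-block formulas:
  For a 3×3 Jordan block J_3(0): exp(t · J_3(0)) = e^(0t)·(I + t·N + (t^2/2)·N^2), where N is the 3×3 nilpotent shift.

After assembling e^{tJ} and conjugating by P, we get:

e^{tB} =
  [t^2 - 8*t + 1, -t^2/2 + 4*t, -t^2 + 7*t]
  [2*t^2 - 12*t, -t^2 + 6*t + 1, -2*t^2 + 10*t]
  [-2*t, t, 2*t + 1]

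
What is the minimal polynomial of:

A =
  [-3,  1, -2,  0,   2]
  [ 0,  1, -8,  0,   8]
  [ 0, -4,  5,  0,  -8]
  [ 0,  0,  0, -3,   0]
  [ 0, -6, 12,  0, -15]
x^2 + 6*x + 9

The characteristic polynomial is χ_A(x) = (x + 3)^5, so the eigenvalues are known. The minimal polynomial is
  m_A(x) = Π_λ (x − λ)^{k_λ}
where k_λ is the size of the *largest* Jordan block for λ (equivalently, the smallest k with (A − λI)^k v = 0 for every generalised eigenvector v of λ).

  λ = -3: largest Jordan block has size 2, contributing (x + 3)^2

So m_A(x) = (x + 3)^2 = x^2 + 6*x + 9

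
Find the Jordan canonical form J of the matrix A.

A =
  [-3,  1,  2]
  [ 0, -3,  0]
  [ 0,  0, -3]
J_2(-3) ⊕ J_1(-3)

The characteristic polynomial is
  det(x·I − A) = x^3 + 9*x^2 + 27*x + 27 = (x + 3)^3

Eigenvalues and multiplicities (the geometric multiplicity of λ is n − rank(A − λI), which equals the number of Jordan blocks for λ):
  λ = -3: algebraic multiplicity = 3, geometric multiplicity = 2

Determining the block sizes for each eigenvalue:
  λ = -3: 2 blocks summing to 3 forces exactly one block of size 2 and the rest size 1 → block sizes [2, 1]

Assembling the blocks gives a Jordan form
J =
  [-3,  1,  0]
  [ 0, -3,  0]
  [ 0,  0, -3]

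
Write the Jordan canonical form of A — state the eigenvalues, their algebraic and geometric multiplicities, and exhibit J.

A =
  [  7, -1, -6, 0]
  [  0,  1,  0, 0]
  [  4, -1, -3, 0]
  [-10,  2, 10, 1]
J_2(1) ⊕ J_1(1) ⊕ J_1(3)

The characteristic polynomial is
  det(x·I − A) = x^4 - 6*x^3 + 12*x^2 - 10*x + 3 = (x - 3)*(x - 1)^3

Eigenvalues and multiplicities (the geometric multiplicity of λ is n − rank(A − λI), which equals the number of Jordan blocks for λ):
  λ = 1: algebraic multiplicity = 3, geometric multiplicity = 2
  λ = 3: algebraic multiplicity = 1, geometric multiplicity = 1

Determining the block sizes for each eigenvalue:
  λ = 1: 2 blocks summing to 3 forces exactly one block of size 2 and the rest size 1 → block sizes [2, 1]
  λ = 3: one block (gm = 1), so the single block has size am = 1 → block sizes [1]

Assembling the blocks gives a Jordan form
J =
  [1, 1, 0, 0]
  [0, 1, 0, 0]
  [0, 0, 1, 0]
  [0, 0, 0, 3]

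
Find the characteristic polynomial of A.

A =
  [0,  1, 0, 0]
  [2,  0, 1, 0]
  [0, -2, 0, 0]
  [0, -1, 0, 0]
x^4

Expanding det(x·I − A) (e.g. by cofactor expansion or by noting that A is similar to its Jordan form J, which has the same characteristic polynomial as A) gives
  χ_A(x) = x^4
which factors as x^4. The eigenvalues (with algebraic multiplicities) are λ = 0 with multiplicity 4.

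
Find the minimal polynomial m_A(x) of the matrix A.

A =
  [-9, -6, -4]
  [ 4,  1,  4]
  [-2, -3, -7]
x^2 + 10*x + 25

The characteristic polynomial is χ_A(x) = (x + 5)^3, so the eigenvalues are known. The minimal polynomial is
  m_A(x) = Π_λ (x − λ)^{k_λ}
where k_λ is the size of the *largest* Jordan block for λ (equivalently, the smallest k with (A − λI)^k v = 0 for every generalised eigenvector v of λ).

  λ = -5: largest Jordan block has size 2, contributing (x + 5)^2

So m_A(x) = (x + 5)^2 = x^2 + 10*x + 25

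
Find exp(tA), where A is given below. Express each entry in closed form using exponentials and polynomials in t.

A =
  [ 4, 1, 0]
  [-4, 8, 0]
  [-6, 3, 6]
e^{tA} =
  [-2*t*exp(6*t) + exp(6*t), t*exp(6*t), 0]
  [-4*t*exp(6*t), 2*t*exp(6*t) + exp(6*t), 0]
  [-6*t*exp(6*t), 3*t*exp(6*t), exp(6*t)]

Strategy: write A = P · J · P⁻¹ where J is a Jordan canonical form, so e^{tA} = P · e^{tJ} · P⁻¹, and e^{tJ} can be computed block-by-block.

A has Jordan form
J =
  [6, 1, 0]
  [0, 6, 0]
  [0, 0, 6]
(up to reordering of blocks).

Per-block formulas:
  For a 1×1 block at λ = 6: exp(t · [6]) = [e^(6t)].
  For a 2×2 Jordan block J_2(6): exp(t · J_2(6)) = e^(6t)·(I + t·N), where N is the 2×2 nilpotent shift.

After assembling e^{tJ} and conjugating by P, we get:

e^{tA} =
  [-2*t*exp(6*t) + exp(6*t), t*exp(6*t), 0]
  [-4*t*exp(6*t), 2*t*exp(6*t) + exp(6*t), 0]
  [-6*t*exp(6*t), 3*t*exp(6*t), exp(6*t)]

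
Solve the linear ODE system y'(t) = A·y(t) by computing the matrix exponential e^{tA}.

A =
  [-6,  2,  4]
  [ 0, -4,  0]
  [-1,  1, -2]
e^{tA} =
  [-2*t*exp(-4*t) + exp(-4*t), 2*t*exp(-4*t), 4*t*exp(-4*t)]
  [0, exp(-4*t), 0]
  [-t*exp(-4*t), t*exp(-4*t), 2*t*exp(-4*t) + exp(-4*t)]

Strategy: write A = P · J · P⁻¹ where J is a Jordan canonical form, so e^{tA} = P · e^{tJ} · P⁻¹, and e^{tJ} can be computed block-by-block.

A has Jordan form
J =
  [-4,  1,  0]
  [ 0, -4,  0]
  [ 0,  0, -4]
(up to reordering of blocks).

Per-block formulas:
  For a 2×2 Jordan block J_2(-4): exp(t · J_2(-4)) = e^(-4t)·(I + t·N), where N is the 2×2 nilpotent shift.
  For a 1×1 block at λ = -4: exp(t · [-4]) = [e^(-4t)].

After assembling e^{tJ} and conjugating by P, we get:

e^{tA} =
  [-2*t*exp(-4*t) + exp(-4*t), 2*t*exp(-4*t), 4*t*exp(-4*t)]
  [0, exp(-4*t), 0]
  [-t*exp(-4*t), t*exp(-4*t), 2*t*exp(-4*t) + exp(-4*t)]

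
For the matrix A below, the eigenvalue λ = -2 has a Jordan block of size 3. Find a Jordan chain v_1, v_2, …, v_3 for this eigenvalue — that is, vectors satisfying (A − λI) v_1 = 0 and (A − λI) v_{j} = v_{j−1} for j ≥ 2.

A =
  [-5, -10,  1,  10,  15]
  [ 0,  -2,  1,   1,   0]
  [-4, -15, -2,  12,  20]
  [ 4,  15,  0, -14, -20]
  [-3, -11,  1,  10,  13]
A Jordan chain for λ = -2 of length 3:
v_1 = (2, 0, 1, -1, 1)ᵀ
v_2 = (1, 1, 0, 0, 1)ᵀ
v_3 = (0, 0, 1, 0, 0)ᵀ

Let N = A − (-2)·I. We want v_3 with N^3 v_3 = 0 but N^2 v_3 ≠ 0; then v_{j-1} := N · v_j for j = 3, …, 2.

Pick v_3 = (0, 0, 1, 0, 0)ᵀ.
Then v_2 = N · v_3 = (1, 1, 0, 0, 1)ᵀ.
Then v_1 = N · v_2 = (2, 0, 1, -1, 1)ᵀ.

Sanity check: (A − (-2)·I) v_1 = (0, 0, 0, 0, 0)ᵀ = 0. ✓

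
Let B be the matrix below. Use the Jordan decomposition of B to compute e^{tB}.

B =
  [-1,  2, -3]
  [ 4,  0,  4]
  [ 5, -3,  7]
e^{tB} =
  [t^2*exp(2*t) - 3*t*exp(2*t) + exp(2*t), -t^2*exp(2*t)/2 + 2*t*exp(2*t), t^2*exp(2*t) - 3*t*exp(2*t)]
  [4*t*exp(2*t), -2*t*exp(2*t) + exp(2*t), 4*t*exp(2*t)]
  [-t^2*exp(2*t) + 5*t*exp(2*t), t^2*exp(2*t)/2 - 3*t*exp(2*t), -t^2*exp(2*t) + 5*t*exp(2*t) + exp(2*t)]

Strategy: write B = P · J · P⁻¹ where J is a Jordan canonical form, so e^{tB} = P · e^{tJ} · P⁻¹, and e^{tJ} can be computed block-by-block.

B has Jordan form
J =
  [2, 1, 0]
  [0, 2, 1]
  [0, 0, 2]
(up to reordering of blocks).

Per-block formulas:
  For a 3×3 Jordan block J_3(2): exp(t · J_3(2)) = e^(2t)·(I + t·N + (t^2/2)·N^2), where N is the 3×3 nilpotent shift.

After assembling e^{tJ} and conjugating by P, we get:

e^{tB} =
  [t^2*exp(2*t) - 3*t*exp(2*t) + exp(2*t), -t^2*exp(2*t)/2 + 2*t*exp(2*t), t^2*exp(2*t) - 3*t*exp(2*t)]
  [4*t*exp(2*t), -2*t*exp(2*t) + exp(2*t), 4*t*exp(2*t)]
  [-t^2*exp(2*t) + 5*t*exp(2*t), t^2*exp(2*t)/2 - 3*t*exp(2*t), -t^2*exp(2*t) + 5*t*exp(2*t) + exp(2*t)]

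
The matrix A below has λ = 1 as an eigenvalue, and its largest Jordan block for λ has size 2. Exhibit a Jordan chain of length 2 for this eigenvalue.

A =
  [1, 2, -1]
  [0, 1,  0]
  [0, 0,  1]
A Jordan chain for λ = 1 of length 2:
v_1 = (2, 0, 0)ᵀ
v_2 = (0, 1, 0)ᵀ

Let N = A − (1)·I. We want v_2 with N^2 v_2 = 0 but N^1 v_2 ≠ 0; then v_{j-1} := N · v_j for j = 2, …, 2.

Pick v_2 = (0, 1, 0)ᵀ.
Then v_1 = N · v_2 = (2, 0, 0)ᵀ.

Sanity check: (A − (1)·I) v_1 = (0, 0, 0)ᵀ = 0. ✓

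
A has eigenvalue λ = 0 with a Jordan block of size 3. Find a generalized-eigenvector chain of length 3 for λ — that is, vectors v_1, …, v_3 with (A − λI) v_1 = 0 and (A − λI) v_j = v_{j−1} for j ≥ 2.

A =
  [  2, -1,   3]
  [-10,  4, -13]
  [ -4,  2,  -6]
A Jordan chain for λ = 0 of length 3:
v_1 = (2, -8, -4)ᵀ
v_2 = (2, -10, -4)ᵀ
v_3 = (1, 0, 0)ᵀ

Let N = A − (0)·I. We want v_3 with N^3 v_3 = 0 but N^2 v_3 ≠ 0; then v_{j-1} := N · v_j for j = 3, …, 2.

Pick v_3 = (1, 0, 0)ᵀ.
Then v_2 = N · v_3 = (2, -10, -4)ᵀ.
Then v_1 = N · v_2 = (2, -8, -4)ᵀ.

Sanity check: (A − (0)·I) v_1 = (0, 0, 0)ᵀ = 0. ✓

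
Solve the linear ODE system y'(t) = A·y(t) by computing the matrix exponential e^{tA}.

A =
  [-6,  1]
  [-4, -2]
e^{tA} =
  [-2*t*exp(-4*t) + exp(-4*t), t*exp(-4*t)]
  [-4*t*exp(-4*t), 2*t*exp(-4*t) + exp(-4*t)]

Strategy: write A = P · J · P⁻¹ where J is a Jordan canonical form, so e^{tA} = P · e^{tJ} · P⁻¹, and e^{tJ} can be computed block-by-block.

A has Jordan form
J =
  [-4,  1]
  [ 0, -4]
(up to reordering of blocks).

Per-block formulas:
  For a 2×2 Jordan block J_2(-4): exp(t · J_2(-4)) = e^(-4t)·(I + t·N), where N is the 2×2 nilpotent shift.

After assembling e^{tJ} and conjugating by P, we get:

e^{tA} =
  [-2*t*exp(-4*t) + exp(-4*t), t*exp(-4*t)]
  [-4*t*exp(-4*t), 2*t*exp(-4*t) + exp(-4*t)]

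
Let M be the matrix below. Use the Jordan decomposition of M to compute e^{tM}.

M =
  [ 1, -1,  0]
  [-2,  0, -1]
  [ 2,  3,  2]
e^{tM} =
  [t^2*exp(t) + exp(t), t^2*exp(t)/2 - t*exp(t), t^2*exp(t)/2]
  [-2*t*exp(t), -t*exp(t) + exp(t), -t*exp(t)]
  [-2*t^2*exp(t) + 2*t*exp(t), -t^2*exp(t) + 3*t*exp(t), -t^2*exp(t) + t*exp(t) + exp(t)]

Strategy: write M = P · J · P⁻¹ where J is a Jordan canonical form, so e^{tM} = P · e^{tJ} · P⁻¹, and e^{tJ} can be computed block-by-block.

M has Jordan form
J =
  [1, 1, 0]
  [0, 1, 1]
  [0, 0, 1]
(up to reordering of blocks).

Per-block formulas:
  For a 3×3 Jordan block J_3(1): exp(t · J_3(1)) = e^(1t)·(I + t·N + (t^2/2)·N^2), where N is the 3×3 nilpotent shift.

After assembling e^{tJ} and conjugating by P, we get:

e^{tM} =
  [t^2*exp(t) + exp(t), t^2*exp(t)/2 - t*exp(t), t^2*exp(t)/2]
  [-2*t*exp(t), -t*exp(t) + exp(t), -t*exp(t)]
  [-2*t^2*exp(t) + 2*t*exp(t), -t^2*exp(t) + 3*t*exp(t), -t^2*exp(t) + t*exp(t) + exp(t)]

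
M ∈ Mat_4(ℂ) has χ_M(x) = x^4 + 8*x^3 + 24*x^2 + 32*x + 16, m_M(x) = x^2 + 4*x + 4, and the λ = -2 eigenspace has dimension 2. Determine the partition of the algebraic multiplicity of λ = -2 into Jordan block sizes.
Block sizes for λ = -2: [2, 2]

Step 1 — from the characteristic polynomial, algebraic multiplicity of λ = -2 is 4. From dim ker(M − (-2)·I) = 2, there are exactly 2 Jordan blocks for λ = -2.
Step 2 — from the minimal polynomial, the factor (x + 2)^2 tells us the largest block for λ = -2 has size 2.
Step 3 — with total size 4, 2 blocks, and largest block 2, the block sizes (in nonincreasing order) are [2, 2].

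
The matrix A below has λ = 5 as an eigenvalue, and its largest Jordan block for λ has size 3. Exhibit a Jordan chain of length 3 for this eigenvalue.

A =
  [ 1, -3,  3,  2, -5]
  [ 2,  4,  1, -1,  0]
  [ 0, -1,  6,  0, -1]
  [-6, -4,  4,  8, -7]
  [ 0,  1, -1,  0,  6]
A Jordan chain for λ = 5 of length 3:
v_1 = (-2, -4, -2, -2, 2)ᵀ
v_2 = (-4, 2, 0, -6, 0)ᵀ
v_3 = (1, 0, 0, 0, 0)ᵀ

Let N = A − (5)·I. We want v_3 with N^3 v_3 = 0 but N^2 v_3 ≠ 0; then v_{j-1} := N · v_j for j = 3, …, 2.

Pick v_3 = (1, 0, 0, 0, 0)ᵀ.
Then v_2 = N · v_3 = (-4, 2, 0, -6, 0)ᵀ.
Then v_1 = N · v_2 = (-2, -4, -2, -2, 2)ᵀ.

Sanity check: (A − (5)·I) v_1 = (0, 0, 0, 0, 0)ᵀ = 0. ✓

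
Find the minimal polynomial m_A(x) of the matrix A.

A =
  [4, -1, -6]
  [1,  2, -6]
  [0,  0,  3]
x^2 - 6*x + 9

The characteristic polynomial is χ_A(x) = (x - 3)^3, so the eigenvalues are known. The minimal polynomial is
  m_A(x) = Π_λ (x − λ)^{k_λ}
where k_λ is the size of the *largest* Jordan block for λ (equivalently, the smallest k with (A − λI)^k v = 0 for every generalised eigenvector v of λ).

  λ = 3: largest Jordan block has size 2, contributing (x − 3)^2

So m_A(x) = (x - 3)^2 = x^2 - 6*x + 9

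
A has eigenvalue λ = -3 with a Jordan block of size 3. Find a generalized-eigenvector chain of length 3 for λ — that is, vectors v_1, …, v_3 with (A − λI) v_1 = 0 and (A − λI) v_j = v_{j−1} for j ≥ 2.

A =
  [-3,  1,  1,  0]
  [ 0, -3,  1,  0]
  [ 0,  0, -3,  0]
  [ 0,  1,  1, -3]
A Jordan chain for λ = -3 of length 3:
v_1 = (1, 0, 0, 1)ᵀ
v_2 = (1, 1, 0, 1)ᵀ
v_3 = (0, 0, 1, 0)ᵀ

Let N = A − (-3)·I. We want v_3 with N^3 v_3 = 0 but N^2 v_3 ≠ 0; then v_{j-1} := N · v_j for j = 3, …, 2.

Pick v_3 = (0, 0, 1, 0)ᵀ.
Then v_2 = N · v_3 = (1, 1, 0, 1)ᵀ.
Then v_1 = N · v_2 = (1, 0, 0, 1)ᵀ.

Sanity check: (A − (-3)·I) v_1 = (0, 0, 0, 0)ᵀ = 0. ✓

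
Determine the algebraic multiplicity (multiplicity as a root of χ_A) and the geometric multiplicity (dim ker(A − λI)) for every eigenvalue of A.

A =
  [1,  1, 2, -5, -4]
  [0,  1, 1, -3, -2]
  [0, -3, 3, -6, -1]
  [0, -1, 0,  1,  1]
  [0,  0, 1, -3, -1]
λ = 1: alg = 5, geom = 2

Step 1 — factor the characteristic polynomial to read off the algebraic multiplicities:
  χ_A(x) = (x - 1)^5

Step 2 — compute geometric multiplicities via the rank-nullity identity g(λ) = n − rank(A − λI):
  rank(A − (1)·I) = 3, so dim ker(A − (1)·I) = n − 3 = 2

Summary:
  λ = 1: algebraic multiplicity = 5, geometric multiplicity = 2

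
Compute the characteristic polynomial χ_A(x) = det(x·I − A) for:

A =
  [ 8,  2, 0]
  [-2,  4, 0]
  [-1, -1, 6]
x^3 - 18*x^2 + 108*x - 216

Expanding det(x·I − A) (e.g. by cofactor expansion or by noting that A is similar to its Jordan form J, which has the same characteristic polynomial as A) gives
  χ_A(x) = x^3 - 18*x^2 + 108*x - 216
which factors as (x - 6)^3. The eigenvalues (with algebraic multiplicities) are λ = 6 with multiplicity 3.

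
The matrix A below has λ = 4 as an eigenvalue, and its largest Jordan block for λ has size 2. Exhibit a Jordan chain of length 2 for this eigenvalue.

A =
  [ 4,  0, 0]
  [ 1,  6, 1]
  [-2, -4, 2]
A Jordan chain for λ = 4 of length 2:
v_1 = (0, 1, -2)ᵀ
v_2 = (1, 0, 0)ᵀ

Let N = A − (4)·I. We want v_2 with N^2 v_2 = 0 but N^1 v_2 ≠ 0; then v_{j-1} := N · v_j for j = 2, …, 2.

Pick v_2 = (1, 0, 0)ᵀ.
Then v_1 = N · v_2 = (0, 1, -2)ᵀ.

Sanity check: (A − (4)·I) v_1 = (0, 0, 0)ᵀ = 0. ✓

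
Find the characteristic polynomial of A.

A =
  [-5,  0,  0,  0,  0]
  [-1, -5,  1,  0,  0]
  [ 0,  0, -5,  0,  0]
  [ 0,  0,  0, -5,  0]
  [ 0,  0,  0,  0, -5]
x^5 + 25*x^4 + 250*x^3 + 1250*x^2 + 3125*x + 3125

Expanding det(x·I − A) (e.g. by cofactor expansion or by noting that A is similar to its Jordan form J, which has the same characteristic polynomial as A) gives
  χ_A(x) = x^5 + 25*x^4 + 250*x^3 + 1250*x^2 + 3125*x + 3125
which factors as (x + 5)^5. The eigenvalues (with algebraic multiplicities) are λ = -5 with multiplicity 5.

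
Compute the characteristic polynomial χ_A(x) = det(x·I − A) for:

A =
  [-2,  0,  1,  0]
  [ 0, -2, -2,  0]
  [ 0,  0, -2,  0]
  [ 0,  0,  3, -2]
x^4 + 8*x^3 + 24*x^2 + 32*x + 16

Expanding det(x·I − A) (e.g. by cofactor expansion or by noting that A is similar to its Jordan form J, which has the same characteristic polynomial as A) gives
  χ_A(x) = x^4 + 8*x^3 + 24*x^2 + 32*x + 16
which factors as (x + 2)^4. The eigenvalues (with algebraic multiplicities) are λ = -2 with multiplicity 4.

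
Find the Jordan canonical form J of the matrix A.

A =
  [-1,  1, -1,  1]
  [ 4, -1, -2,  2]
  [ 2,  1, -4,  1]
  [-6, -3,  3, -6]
J_2(-3) ⊕ J_1(-3) ⊕ J_1(-3)

The characteristic polynomial is
  det(x·I − A) = x^4 + 12*x^3 + 54*x^2 + 108*x + 81 = (x + 3)^4

Eigenvalues and multiplicities (the geometric multiplicity of λ is n − rank(A − λI), which equals the number of Jordan blocks for λ):
  λ = -3: algebraic multiplicity = 4, geometric multiplicity = 3

Determining the block sizes for each eigenvalue:
  λ = -3: 3 blocks summing to 4 forces exactly one block of size 2 and the rest size 1 → block sizes [2, 1, 1]

Assembling the blocks gives a Jordan form
J =
  [-3,  1,  0,  0]
  [ 0, -3,  0,  0]
  [ 0,  0, -3,  0]
  [ 0,  0,  0, -3]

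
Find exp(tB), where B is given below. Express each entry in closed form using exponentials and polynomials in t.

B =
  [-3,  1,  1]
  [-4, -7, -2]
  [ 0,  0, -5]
e^{tB} =
  [2*t*exp(-5*t) + exp(-5*t), t*exp(-5*t), t*exp(-5*t)]
  [-4*t*exp(-5*t), -2*t*exp(-5*t) + exp(-5*t), -2*t*exp(-5*t)]
  [0, 0, exp(-5*t)]

Strategy: write B = P · J · P⁻¹ where J is a Jordan canonical form, so e^{tB} = P · e^{tJ} · P⁻¹, and e^{tJ} can be computed block-by-block.

B has Jordan form
J =
  [-5,  1,  0]
  [ 0, -5,  0]
  [ 0,  0, -5]
(up to reordering of blocks).

Per-block formulas:
  For a 1×1 block at λ = -5: exp(t · [-5]) = [e^(-5t)].
  For a 2×2 Jordan block J_2(-5): exp(t · J_2(-5)) = e^(-5t)·(I + t·N), where N is the 2×2 nilpotent shift.

After assembling e^{tJ} and conjugating by P, we get:

e^{tB} =
  [2*t*exp(-5*t) + exp(-5*t), t*exp(-5*t), t*exp(-5*t)]
  [-4*t*exp(-5*t), -2*t*exp(-5*t) + exp(-5*t), -2*t*exp(-5*t)]
  [0, 0, exp(-5*t)]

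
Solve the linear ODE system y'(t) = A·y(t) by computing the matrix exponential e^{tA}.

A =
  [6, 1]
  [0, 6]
e^{tA} =
  [exp(6*t), t*exp(6*t)]
  [0, exp(6*t)]

Strategy: write A = P · J · P⁻¹ where J is a Jordan canonical form, so e^{tA} = P · e^{tJ} · P⁻¹, and e^{tJ} can be computed block-by-block.

A has Jordan form
J =
  [6, 1]
  [0, 6]
(up to reordering of blocks).

Per-block formulas:
  For a 2×2 Jordan block J_2(6): exp(t · J_2(6)) = e^(6t)·(I + t·N), where N is the 2×2 nilpotent shift.

After assembling e^{tJ} and conjugating by P, we get:

e^{tA} =
  [exp(6*t), t*exp(6*t)]
  [0, exp(6*t)]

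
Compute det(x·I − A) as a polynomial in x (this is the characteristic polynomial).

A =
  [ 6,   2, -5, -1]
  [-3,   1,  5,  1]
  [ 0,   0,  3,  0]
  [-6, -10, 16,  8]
x^4 - 18*x^3 + 117*x^2 - 324*x + 324

Expanding det(x·I − A) (e.g. by cofactor expansion or by noting that A is similar to its Jordan form J, which has the same characteristic polynomial as A) gives
  χ_A(x) = x^4 - 18*x^3 + 117*x^2 - 324*x + 324
which factors as (x - 6)^2*(x - 3)^2. The eigenvalues (with algebraic multiplicities) are λ = 3 with multiplicity 2, λ = 6 with multiplicity 2.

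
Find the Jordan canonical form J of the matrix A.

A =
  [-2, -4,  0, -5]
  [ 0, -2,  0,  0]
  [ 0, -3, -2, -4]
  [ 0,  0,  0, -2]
J_2(-2) ⊕ J_2(-2)

The characteristic polynomial is
  det(x·I − A) = x^4 + 8*x^3 + 24*x^2 + 32*x + 16 = (x + 2)^4

Eigenvalues and multiplicities (the geometric multiplicity of λ is n − rank(A − λI), which equals the number of Jordan blocks for λ):
  λ = -2: algebraic multiplicity = 4, geometric multiplicity = 2

Determining the block sizes for each eigenvalue:
  λ = -2: with am = 4 and gm = 2, the partition is not yet determined (e.g. several partitions of 4 into 2 parts exist). Let N = A − (-2)·I. Computing rank(N^1) = 2, rank(N^2) = 0; the number of blocks of size ≥ j is rank(N^{j−1}) − rank(N^j), giving [2, 2]. So we have 2 block(s) of size 2 → block sizes [2, 2]

Assembling the blocks gives a Jordan form
J =
  [-2,  1,  0,  0]
  [ 0, -2,  0,  0]
  [ 0,  0, -2,  1]
  [ 0,  0,  0, -2]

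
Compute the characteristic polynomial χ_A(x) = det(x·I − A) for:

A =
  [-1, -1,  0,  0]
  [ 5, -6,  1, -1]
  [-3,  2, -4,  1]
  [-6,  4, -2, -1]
x^4 + 12*x^3 + 54*x^2 + 108*x + 81

Expanding det(x·I − A) (e.g. by cofactor expansion or by noting that A is similar to its Jordan form J, which has the same characteristic polynomial as A) gives
  χ_A(x) = x^4 + 12*x^3 + 54*x^2 + 108*x + 81
which factors as (x + 3)^4. The eigenvalues (with algebraic multiplicities) are λ = -3 with multiplicity 4.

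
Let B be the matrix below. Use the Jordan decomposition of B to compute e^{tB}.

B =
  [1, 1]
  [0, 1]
e^{tB} =
  [exp(t), t*exp(t)]
  [0, exp(t)]

Strategy: write B = P · J · P⁻¹ where J is a Jordan canonical form, so e^{tB} = P · e^{tJ} · P⁻¹, and e^{tJ} can be computed block-by-block.

B has Jordan form
J =
  [1, 1]
  [0, 1]
(up to reordering of blocks).

Per-block formulas:
  For a 2×2 Jordan block J_2(1): exp(t · J_2(1)) = e^(1t)·(I + t·N), where N is the 2×2 nilpotent shift.

After assembling e^{tJ} and conjugating by P, we get:

e^{tB} =
  [exp(t), t*exp(t)]
  [0, exp(t)]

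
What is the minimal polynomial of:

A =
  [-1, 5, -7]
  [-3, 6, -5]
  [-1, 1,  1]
x^3 - 6*x^2 + 12*x - 8

The characteristic polynomial is χ_A(x) = (x - 2)^3, so the eigenvalues are known. The minimal polynomial is
  m_A(x) = Π_λ (x − λ)^{k_λ}
where k_λ is the size of the *largest* Jordan block for λ (equivalently, the smallest k with (A − λI)^k v = 0 for every generalised eigenvector v of λ).

  λ = 2: largest Jordan block has size 3, contributing (x − 2)^3

So m_A(x) = (x - 2)^3 = x^3 - 6*x^2 + 12*x - 8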